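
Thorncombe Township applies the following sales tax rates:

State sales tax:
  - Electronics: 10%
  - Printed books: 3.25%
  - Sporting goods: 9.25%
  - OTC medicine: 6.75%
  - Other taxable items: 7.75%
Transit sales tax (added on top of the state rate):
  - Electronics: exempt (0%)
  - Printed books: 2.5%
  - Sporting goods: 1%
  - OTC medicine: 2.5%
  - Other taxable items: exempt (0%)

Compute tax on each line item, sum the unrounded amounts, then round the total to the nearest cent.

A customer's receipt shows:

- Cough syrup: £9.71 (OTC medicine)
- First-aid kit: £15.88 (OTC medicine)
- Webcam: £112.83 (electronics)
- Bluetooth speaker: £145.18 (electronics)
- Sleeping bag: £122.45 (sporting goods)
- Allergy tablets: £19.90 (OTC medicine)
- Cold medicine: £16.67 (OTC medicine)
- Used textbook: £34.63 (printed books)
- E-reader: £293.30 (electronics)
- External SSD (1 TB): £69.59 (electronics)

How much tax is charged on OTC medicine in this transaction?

£5.75

Cough syrup £9.71: OTC medicine → 6.75% + 2.5% transit = 9.25% → £0.898175
First-aid kit £15.88: OTC medicine → 6.75% + 2.5% transit = 9.25% → £1.4689
Allergy tablets £19.90: OTC medicine → 6.75% + 2.5% transit = 9.25% → £1.84075
Cold medicine £16.67: OTC medicine → 6.75% + 2.5% transit = 9.25% → £1.541975
Tax on OTC medicine: unrounded sum = £5.7498 → £5.75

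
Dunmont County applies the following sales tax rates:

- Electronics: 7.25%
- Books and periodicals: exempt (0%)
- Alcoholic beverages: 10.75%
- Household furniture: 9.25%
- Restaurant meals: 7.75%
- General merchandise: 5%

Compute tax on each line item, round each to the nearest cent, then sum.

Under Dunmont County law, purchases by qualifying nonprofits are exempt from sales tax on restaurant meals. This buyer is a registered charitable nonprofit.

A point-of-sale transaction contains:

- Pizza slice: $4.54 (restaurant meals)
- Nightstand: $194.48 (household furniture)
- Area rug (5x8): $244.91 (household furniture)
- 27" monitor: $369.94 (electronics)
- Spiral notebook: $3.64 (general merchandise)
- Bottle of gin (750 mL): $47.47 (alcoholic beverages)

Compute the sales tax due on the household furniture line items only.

$40.64

Nightstand $194.48: household furniture → 9.25% → $17.99
Area rug (5x8) $244.91: household furniture → 9.25% → $22.65
Tax on household furniture = $17.99 + $22.65 = $40.64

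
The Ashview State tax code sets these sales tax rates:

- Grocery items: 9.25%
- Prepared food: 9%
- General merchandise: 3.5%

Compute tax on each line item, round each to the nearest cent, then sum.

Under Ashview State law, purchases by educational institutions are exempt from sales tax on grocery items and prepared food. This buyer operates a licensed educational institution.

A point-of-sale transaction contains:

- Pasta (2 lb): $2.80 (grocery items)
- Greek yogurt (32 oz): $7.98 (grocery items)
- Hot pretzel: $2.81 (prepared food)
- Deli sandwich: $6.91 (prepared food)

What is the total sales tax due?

$0.00

Pasta (2 lb) $2.80: grocery items, buyer-exempt → 0% → $0.00
Greek yogurt (32 oz) $7.98: grocery items, buyer-exempt → 0% → $0.00
Hot pretzel $2.81: prepared food, buyer-exempt → 0% → $0.00
Deli sandwich $6.91: prepared food, buyer-exempt → 0% → $0.00
Total tax = $0.00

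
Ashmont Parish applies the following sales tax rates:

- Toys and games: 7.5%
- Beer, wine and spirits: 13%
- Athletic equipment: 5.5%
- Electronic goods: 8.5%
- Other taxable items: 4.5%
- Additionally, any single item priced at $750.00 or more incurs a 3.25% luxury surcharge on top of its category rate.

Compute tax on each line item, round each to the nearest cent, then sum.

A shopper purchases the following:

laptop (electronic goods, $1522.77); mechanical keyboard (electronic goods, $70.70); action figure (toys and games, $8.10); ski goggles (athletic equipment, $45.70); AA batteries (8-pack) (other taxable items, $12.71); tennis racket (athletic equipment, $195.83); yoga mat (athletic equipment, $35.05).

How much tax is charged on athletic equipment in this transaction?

$15.21

Ski goggles $45.70: athletic equipment → 5.5% → $2.51
Tennis racket $195.83: athletic equipment → 5.5% → $10.77
Yoga mat $35.05: athletic equipment → 5.5% → $1.93
Tax on athletic equipment = $2.51 + $10.77 + $1.93 = $15.21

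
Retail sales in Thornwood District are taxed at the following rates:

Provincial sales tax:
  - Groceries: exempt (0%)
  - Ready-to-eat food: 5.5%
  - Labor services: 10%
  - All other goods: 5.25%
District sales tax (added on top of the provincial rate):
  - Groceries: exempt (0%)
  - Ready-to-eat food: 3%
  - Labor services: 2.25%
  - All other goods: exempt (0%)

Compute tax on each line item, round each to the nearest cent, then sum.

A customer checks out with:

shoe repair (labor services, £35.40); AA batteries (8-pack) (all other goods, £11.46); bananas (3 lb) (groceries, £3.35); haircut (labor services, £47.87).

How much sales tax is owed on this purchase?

£10.80

Shoe repair £35.40: labor services → 10% + 2.25% district = 12.25% → £4.34
AA batteries (8-pack) £11.46: all other goods → 5.25% + 0% district = 5.25% → £0.60
Bananas (3 lb) £3.35: groceries → 0% + 0% district = 0% → £0.00
Haircut £47.87: labor services → 10% + 2.25% district = 12.25% → £5.86
Total tax = £4.34 + £0.60 + £5.86 = £10.80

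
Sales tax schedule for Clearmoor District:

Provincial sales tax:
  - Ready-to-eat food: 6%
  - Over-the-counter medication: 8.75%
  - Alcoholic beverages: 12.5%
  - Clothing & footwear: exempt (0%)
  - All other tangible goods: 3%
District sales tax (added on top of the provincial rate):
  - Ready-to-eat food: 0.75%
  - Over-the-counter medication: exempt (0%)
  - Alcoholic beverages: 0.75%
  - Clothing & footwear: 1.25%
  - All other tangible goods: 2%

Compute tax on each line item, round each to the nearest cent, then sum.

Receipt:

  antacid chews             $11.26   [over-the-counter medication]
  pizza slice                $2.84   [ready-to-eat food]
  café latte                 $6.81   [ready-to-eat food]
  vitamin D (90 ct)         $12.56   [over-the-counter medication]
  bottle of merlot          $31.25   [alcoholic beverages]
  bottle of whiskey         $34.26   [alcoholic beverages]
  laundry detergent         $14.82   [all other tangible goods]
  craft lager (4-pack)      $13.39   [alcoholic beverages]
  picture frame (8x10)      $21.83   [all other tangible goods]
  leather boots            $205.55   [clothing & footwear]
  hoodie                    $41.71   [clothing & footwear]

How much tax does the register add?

Antacid chews $11.26: over-the-counter medication → 8.75% + 0% district = 8.75% → $0.99
Pizza slice $2.84: ready-to-eat food → 6% + 0.75% district = 6.75% → $0.19
Café latte $6.81: ready-to-eat food → 6% + 0.75% district = 6.75% → $0.46
Vitamin D (90 ct) $12.56: over-the-counter medication → 8.75% + 0% district = 8.75% → $1.10
Bottle of merlot $31.25: alcoholic beverages → 12.5% + 0.75% district = 13.25% → $4.14
Bottle of whiskey $34.26: alcoholic beverages → 12.5% + 0.75% district = 13.25% → $4.54
Laundry detergent $14.82: all other tangible goods → 3% + 2% district = 5% → $0.74
Craft lager (4-pack) $13.39: alcoholic beverages → 12.5% + 0.75% district = 13.25% → $1.77
Picture frame (8x10) $21.83: all other tangible goods → 3% + 2% district = 5% → $1.09
Leather boots $205.55: clothing & footwear → 0% + 1.25% district = 1.25% → $2.57
Hoodie $41.71: clothing & footwear → 0% + 1.25% district = 1.25% → $0.52
Total tax = $0.99 + $0.19 + $0.46 + $1.10 + $4.14 + $4.54 + $0.74 + $1.77 + $1.09 + $2.57 + $0.52 = $18.11

$18.11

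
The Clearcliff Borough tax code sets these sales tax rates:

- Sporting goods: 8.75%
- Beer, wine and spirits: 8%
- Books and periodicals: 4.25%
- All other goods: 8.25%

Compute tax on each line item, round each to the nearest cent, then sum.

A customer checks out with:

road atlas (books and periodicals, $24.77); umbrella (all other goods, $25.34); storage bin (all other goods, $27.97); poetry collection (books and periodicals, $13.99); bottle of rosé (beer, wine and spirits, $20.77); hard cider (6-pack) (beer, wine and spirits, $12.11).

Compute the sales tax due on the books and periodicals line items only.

Road atlas $24.77: books and periodicals → 4.25% → $1.05
Poetry collection $13.99: books and periodicals → 4.25% → $0.59
Tax on books and periodicals = $1.05 + $0.59 = $1.64

$1.64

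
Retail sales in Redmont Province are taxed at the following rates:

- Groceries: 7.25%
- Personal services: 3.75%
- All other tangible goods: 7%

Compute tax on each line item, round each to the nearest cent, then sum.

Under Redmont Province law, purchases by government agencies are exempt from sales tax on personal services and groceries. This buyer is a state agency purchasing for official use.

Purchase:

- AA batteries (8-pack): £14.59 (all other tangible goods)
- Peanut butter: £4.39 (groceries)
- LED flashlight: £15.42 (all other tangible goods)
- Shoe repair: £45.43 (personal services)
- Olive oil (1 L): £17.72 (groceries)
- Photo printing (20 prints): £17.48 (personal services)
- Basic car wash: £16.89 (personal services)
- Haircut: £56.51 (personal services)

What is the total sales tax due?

AA batteries (8-pack) £14.59: all other tangible goods → 7% → £1.02
Peanut butter £4.39: groceries, buyer-exempt → 0% → £0.00
LED flashlight £15.42: all other tangible goods → 7% → £1.08
Shoe repair £45.43: personal services, buyer-exempt → 0% → £0.00
Olive oil (1 L) £17.72: groceries, buyer-exempt → 0% → £0.00
Photo printing (20 prints) £17.48: personal services, buyer-exempt → 0% → £0.00
Basic car wash £16.89: personal services, buyer-exempt → 0% → £0.00
Haircut £56.51: personal services, buyer-exempt → 0% → £0.00
Total tax = £1.02 + £1.08 = £2.10

£2.10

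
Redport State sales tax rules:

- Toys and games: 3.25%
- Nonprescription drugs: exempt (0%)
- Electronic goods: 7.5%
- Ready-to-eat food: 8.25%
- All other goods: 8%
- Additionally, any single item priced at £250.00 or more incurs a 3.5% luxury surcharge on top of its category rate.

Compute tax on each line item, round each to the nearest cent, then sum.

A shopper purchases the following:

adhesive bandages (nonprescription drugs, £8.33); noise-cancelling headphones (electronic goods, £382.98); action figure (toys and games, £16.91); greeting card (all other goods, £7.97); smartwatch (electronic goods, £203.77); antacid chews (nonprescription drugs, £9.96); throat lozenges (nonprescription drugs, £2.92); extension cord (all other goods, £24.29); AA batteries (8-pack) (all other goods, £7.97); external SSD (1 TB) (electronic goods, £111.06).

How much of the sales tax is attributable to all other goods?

£3.22

Greeting card £7.97: all other goods → 8% → £0.64
Extension cord £24.29: all other goods → 8% → £1.94
AA batteries (8-pack) £7.97: all other goods → 8% → £0.64
Tax on all other goods = £0.64 + £1.94 + £0.64 = £3.22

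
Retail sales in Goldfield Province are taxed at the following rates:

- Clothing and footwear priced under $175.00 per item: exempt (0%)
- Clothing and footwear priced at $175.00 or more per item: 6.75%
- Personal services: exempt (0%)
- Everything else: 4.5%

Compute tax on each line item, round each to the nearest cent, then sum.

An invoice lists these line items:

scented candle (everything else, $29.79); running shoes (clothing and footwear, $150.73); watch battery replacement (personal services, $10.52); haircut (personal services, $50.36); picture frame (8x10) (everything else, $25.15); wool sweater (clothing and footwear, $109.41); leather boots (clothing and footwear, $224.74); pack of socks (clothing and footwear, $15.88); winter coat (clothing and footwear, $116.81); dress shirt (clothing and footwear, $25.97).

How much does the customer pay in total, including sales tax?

$777.00

Scented candle $29.79: everything else → 4.5% → $1.34
Running shoes $150.73: clothing and footwear, under $175.00 → 0% → $0.00
Watch battery replacement $10.52: personal services → 0% → $0.00
Haircut $50.36: personal services → 0% → $0.00
Picture frame (8x10) $25.15: everything else → 4.5% → $1.13
Wool sweater $109.41: clothing and footwear, under $175.00 → 0% → $0.00
Leather boots $224.74: clothing and footwear, $175.00 or more → 6.75% → $15.17
Pack of socks $15.88: clothing and footwear, under $175.00 → 0% → $0.00
Winter coat $116.81: clothing and footwear, under $175.00 → 0% → $0.00
Dress shirt $25.97: clothing and footwear, under $175.00 → 0% → $0.00
Subtotal = $759.36; tax = $17.64; total due = $777.00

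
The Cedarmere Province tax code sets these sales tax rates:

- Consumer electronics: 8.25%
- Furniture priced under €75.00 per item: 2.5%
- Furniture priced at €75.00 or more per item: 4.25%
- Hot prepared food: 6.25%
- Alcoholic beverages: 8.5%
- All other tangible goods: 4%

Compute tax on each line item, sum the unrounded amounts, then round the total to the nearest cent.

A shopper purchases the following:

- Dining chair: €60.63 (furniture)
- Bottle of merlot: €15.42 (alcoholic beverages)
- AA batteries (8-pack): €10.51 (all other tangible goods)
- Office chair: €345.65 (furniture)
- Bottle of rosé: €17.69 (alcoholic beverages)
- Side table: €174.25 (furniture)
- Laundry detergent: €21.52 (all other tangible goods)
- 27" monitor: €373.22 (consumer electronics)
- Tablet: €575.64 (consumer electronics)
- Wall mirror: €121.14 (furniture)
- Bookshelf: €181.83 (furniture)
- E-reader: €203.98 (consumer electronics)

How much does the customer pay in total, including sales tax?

Dining chair €60.63: furniture, under €75.00 → 2.5% → €1.51575
Bottle of merlot €15.42: alcoholic beverages → 8.5% → €1.3107
AA batteries (8-pack) €10.51: all other tangible goods → 4% → €0.4204
Office chair €345.65: furniture, €75.00 or more → 4.25% → €14.690125
Bottle of rosé €17.69: alcoholic beverages → 8.5% → €1.50365
Side table €174.25: furniture, €75.00 or more → 4.25% → €7.405625
Laundry detergent €21.52: all other tangible goods → 4% → €0.8608
27" monitor €373.22: consumer electronics → 8.25% → €30.79065
Tablet €575.64: consumer electronics → 8.25% → €47.4903
Wall mirror €121.14: furniture, €75.00 or more → 4.25% → €5.14845
Bookshelf €181.83: furniture, €75.00 or more → 4.25% → €7.727775
E-reader €203.98: consumer electronics → 8.25% → €16.82835
Subtotal = €2101.48; unrounded tax = €135.692575 → €135.69; total due = €2237.17

€2237.17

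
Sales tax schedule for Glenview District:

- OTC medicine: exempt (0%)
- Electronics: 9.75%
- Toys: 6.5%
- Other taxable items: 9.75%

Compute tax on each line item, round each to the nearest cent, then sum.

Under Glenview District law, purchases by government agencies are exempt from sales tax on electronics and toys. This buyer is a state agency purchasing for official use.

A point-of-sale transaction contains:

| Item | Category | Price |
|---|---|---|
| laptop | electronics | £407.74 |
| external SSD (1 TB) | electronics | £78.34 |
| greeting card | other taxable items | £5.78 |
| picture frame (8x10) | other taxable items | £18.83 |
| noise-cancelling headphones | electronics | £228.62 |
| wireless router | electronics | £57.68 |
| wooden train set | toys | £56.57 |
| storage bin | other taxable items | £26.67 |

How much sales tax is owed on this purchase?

Laptop £407.74: electronics, buyer-exempt → 0% → £0.00
External SSD (1 TB) £78.34: electronics, buyer-exempt → 0% → £0.00
Greeting card £5.78: other taxable items → 9.75% → £0.56
Picture frame (8x10) £18.83: other taxable items → 9.75% → £1.84
Noise-cancelling headphones £228.62: electronics, buyer-exempt → 0% → £0.00
Wireless router £57.68: electronics, buyer-exempt → 0% → £0.00
Wooden train set £56.57: toys, buyer-exempt → 0% → £0.00
Storage bin £26.67: other taxable items → 9.75% → £2.60
Total tax = £0.56 + £1.84 + £2.60 = £5.00

£5.00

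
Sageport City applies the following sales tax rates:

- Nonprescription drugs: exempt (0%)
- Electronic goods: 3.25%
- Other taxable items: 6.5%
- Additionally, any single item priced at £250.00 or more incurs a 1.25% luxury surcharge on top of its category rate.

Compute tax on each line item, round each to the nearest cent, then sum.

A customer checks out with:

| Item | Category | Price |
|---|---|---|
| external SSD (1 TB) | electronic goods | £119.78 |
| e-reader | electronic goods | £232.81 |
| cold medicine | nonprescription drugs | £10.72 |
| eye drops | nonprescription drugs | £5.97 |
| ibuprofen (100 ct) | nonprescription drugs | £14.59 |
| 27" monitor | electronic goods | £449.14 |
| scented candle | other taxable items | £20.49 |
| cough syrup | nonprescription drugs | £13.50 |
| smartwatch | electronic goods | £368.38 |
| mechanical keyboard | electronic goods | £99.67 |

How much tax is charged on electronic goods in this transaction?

£51.49

External SSD (1 TB) £119.78: electronic goods → 3.25% → £3.89
E-reader £232.81: electronic goods → 3.25% → £7.57
27" monitor £449.14: electronic goods → 3.25% + 1.25% surcharge = 4.5% → £20.21
Smartwatch £368.38: electronic goods → 3.25% + 1.25% surcharge = 4.5% → £16.58
Mechanical keyboard £99.67: electronic goods → 3.25% → £3.24
Tax on electronic goods = £3.89 + £7.57 + £20.21 + £16.58 + £3.24 = £51.49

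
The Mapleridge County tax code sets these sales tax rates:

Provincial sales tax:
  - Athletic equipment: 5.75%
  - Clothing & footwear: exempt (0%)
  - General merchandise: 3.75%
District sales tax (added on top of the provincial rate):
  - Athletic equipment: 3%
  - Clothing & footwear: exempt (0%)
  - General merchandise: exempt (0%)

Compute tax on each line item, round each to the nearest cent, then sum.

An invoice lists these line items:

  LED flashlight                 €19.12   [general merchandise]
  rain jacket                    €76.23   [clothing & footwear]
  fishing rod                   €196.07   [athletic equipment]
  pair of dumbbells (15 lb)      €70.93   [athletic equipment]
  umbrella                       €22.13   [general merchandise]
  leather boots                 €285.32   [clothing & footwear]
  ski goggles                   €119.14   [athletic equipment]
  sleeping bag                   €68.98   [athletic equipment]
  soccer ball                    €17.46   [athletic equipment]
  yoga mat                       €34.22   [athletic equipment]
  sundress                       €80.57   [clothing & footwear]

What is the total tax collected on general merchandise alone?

€1.55

LED flashlight €19.12: general merchandise → 3.75% + 0% district = 3.75% → €0.72
Umbrella €22.13: general merchandise → 3.75% + 0% district = 3.75% → €0.83
Tax on general merchandise = €0.72 + €0.83 = €1.55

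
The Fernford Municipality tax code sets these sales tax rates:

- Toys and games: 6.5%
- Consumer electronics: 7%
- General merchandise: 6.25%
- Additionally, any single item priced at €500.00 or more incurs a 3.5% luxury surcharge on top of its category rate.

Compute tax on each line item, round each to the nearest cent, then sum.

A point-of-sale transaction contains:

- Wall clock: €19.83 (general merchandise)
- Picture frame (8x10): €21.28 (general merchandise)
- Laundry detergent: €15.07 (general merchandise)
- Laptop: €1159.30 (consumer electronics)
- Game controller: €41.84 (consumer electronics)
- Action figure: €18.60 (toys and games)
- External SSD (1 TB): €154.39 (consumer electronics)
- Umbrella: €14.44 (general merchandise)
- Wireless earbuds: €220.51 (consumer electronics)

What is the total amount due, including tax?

Wall clock €19.83: general merchandise → 6.25% → €1.24
Picture frame (8x10) €21.28: general merchandise → 6.25% → €1.33
Laundry detergent €15.07: general merchandise → 6.25% → €0.94
Laptop €1159.30: consumer electronics → 7% + 3.5% surcharge = 10.5% → €121.73
Game controller €41.84: consumer electronics → 7% → €2.93
Action figure €18.60: toys and games → 6.5% → €1.21
External SSD (1 TB) €154.39: consumer electronics → 7% → €10.81
Umbrella €14.44: general merchandise → 6.25% → €0.90
Wireless earbuds €220.51: consumer electronics → 7% → €15.44
Subtotal = €1665.26; tax = €156.53; total due = €1821.79

€1821.79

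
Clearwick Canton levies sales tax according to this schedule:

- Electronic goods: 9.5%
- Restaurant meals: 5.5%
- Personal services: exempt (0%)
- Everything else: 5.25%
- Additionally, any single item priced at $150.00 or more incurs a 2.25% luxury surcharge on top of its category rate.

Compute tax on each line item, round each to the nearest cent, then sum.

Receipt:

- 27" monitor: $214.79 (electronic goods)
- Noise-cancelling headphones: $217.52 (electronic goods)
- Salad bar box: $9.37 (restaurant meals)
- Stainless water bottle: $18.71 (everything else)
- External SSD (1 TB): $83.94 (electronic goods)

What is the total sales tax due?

27" monitor $214.79: electronic goods → 9.5% + 2.25% surcharge = 11.75% → $25.24
Noise-cancelling headphones $217.52: electronic goods → 9.5% + 2.25% surcharge = 11.75% → $25.56
Salad bar box $9.37: restaurant meals → 5.5% → $0.52
Stainless water bottle $18.71: everything else → 5.25% → $0.98
External SSD (1 TB) $83.94: electronic goods → 9.5% → $7.97
Total tax = $25.24 + $25.56 + $0.52 + $0.98 + $7.97 = $60.27

$60.27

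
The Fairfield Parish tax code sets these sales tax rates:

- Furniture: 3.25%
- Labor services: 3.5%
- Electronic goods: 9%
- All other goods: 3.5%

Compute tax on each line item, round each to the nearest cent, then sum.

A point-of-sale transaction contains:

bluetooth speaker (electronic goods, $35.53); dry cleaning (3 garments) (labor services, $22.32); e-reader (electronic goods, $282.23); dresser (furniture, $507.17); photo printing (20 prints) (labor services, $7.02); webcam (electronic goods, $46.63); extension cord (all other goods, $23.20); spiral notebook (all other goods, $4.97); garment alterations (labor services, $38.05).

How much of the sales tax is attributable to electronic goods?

Bluetooth speaker $35.53: electronic goods → 9% → $3.20
E-reader $282.23: electronic goods → 9% → $25.40
Webcam $46.63: electronic goods → 9% → $4.20
Tax on electronic goods = $3.20 + $25.40 + $4.20 = $32.80

$32.80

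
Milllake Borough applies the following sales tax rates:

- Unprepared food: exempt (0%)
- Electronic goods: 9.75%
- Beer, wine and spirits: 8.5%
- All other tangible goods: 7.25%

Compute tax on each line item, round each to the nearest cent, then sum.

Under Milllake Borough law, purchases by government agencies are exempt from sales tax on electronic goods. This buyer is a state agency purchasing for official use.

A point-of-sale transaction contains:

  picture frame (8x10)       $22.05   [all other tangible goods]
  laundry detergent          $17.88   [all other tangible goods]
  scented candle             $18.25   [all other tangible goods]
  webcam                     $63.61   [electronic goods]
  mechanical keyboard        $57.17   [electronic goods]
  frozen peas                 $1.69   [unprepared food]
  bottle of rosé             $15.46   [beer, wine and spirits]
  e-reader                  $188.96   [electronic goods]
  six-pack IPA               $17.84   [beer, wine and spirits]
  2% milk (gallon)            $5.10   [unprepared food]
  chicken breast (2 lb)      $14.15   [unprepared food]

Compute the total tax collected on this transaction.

$7.05

Picture frame (8x10) $22.05: all other tangible goods → 7.25% → $1.60
Laundry detergent $17.88: all other tangible goods → 7.25% → $1.30
Scented candle $18.25: all other tangible goods → 7.25% → $1.32
Webcam $63.61: electronic goods, buyer-exempt → 0% → $0.00
Mechanical keyboard $57.17: electronic goods, buyer-exempt → 0% → $0.00
Frozen peas $1.69: unprepared food → 0% → $0.00
Bottle of rosé $15.46: beer, wine and spirits → 8.5% → $1.31
E-reader $188.96: electronic goods, buyer-exempt → 0% → $0.00
Six-pack IPA $17.84: beer, wine and spirits → 8.5% → $1.52
2% milk (gallon) $5.10: unprepared food → 0% → $0.00
Chicken breast (2 lb) $14.15: unprepared food → 0% → $0.00
Total tax = $1.60 + $1.30 + $1.32 + $1.31 + $1.52 = $7.05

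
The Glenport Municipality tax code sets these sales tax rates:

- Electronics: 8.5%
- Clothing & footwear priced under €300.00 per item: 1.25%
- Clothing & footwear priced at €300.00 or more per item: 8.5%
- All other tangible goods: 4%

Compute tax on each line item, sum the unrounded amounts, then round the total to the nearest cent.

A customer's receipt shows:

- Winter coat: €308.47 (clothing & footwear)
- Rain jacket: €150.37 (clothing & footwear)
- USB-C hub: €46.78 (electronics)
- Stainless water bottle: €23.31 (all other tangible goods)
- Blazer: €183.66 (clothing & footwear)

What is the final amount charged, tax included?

€747.89

Winter coat €308.47: clothing & footwear, €300.00 or more → 8.5% → €26.21995
Rain jacket €150.37: clothing & footwear, under €300.00 → 1.25% → €1.879625
USB-C hub €46.78: electronics → 8.5% → €3.9763
Stainless water bottle €23.31: all other tangible goods → 4% → €0.9324
Blazer €183.66: clothing & footwear, under €300.00 → 1.25% → €2.29575
Subtotal = €712.59; unrounded tax = €35.304025 → €35.30; total due = €747.89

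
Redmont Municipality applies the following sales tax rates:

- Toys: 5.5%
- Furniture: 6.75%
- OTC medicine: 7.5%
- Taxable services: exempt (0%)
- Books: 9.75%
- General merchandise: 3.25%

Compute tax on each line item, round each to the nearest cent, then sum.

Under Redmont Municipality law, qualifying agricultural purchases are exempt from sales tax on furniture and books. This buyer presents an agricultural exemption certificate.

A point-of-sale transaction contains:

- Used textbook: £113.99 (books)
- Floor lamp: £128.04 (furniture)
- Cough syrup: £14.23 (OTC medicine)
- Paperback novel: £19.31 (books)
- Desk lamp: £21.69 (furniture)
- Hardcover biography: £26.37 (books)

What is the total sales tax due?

£1.07

Used textbook £113.99: books, buyer-exempt → 0% → £0.00
Floor lamp £128.04: furniture, buyer-exempt → 0% → £0.00
Cough syrup £14.23: OTC medicine → 7.5% → £1.07
Paperback novel £19.31: books, buyer-exempt → 0% → £0.00
Desk lamp £21.69: furniture, buyer-exempt → 0% → £0.00
Hardcover biography £26.37: books, buyer-exempt → 0% → £0.00
Total tax = £1.07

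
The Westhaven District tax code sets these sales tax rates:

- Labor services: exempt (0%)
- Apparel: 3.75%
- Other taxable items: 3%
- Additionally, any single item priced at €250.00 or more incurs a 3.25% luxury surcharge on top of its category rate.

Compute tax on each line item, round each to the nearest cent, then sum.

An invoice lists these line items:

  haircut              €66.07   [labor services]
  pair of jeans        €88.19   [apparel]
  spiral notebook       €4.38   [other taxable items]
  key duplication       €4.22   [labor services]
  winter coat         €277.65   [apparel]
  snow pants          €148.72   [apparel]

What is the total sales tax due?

Haircut €66.07: labor services → 0% → €0.00
Pair of jeans €88.19: apparel → 3.75% → €3.31
Spiral notebook €4.38: other taxable items → 3% → €0.13
Key duplication €4.22: labor services → 0% → €0.00
Winter coat €277.65: apparel → 3.75% + 3.25% surcharge = 7% → €19.44
Snow pants €148.72: apparel → 3.75% → €5.58
Total tax = €3.31 + €0.13 + €19.44 + €5.58 = €28.46

€28.46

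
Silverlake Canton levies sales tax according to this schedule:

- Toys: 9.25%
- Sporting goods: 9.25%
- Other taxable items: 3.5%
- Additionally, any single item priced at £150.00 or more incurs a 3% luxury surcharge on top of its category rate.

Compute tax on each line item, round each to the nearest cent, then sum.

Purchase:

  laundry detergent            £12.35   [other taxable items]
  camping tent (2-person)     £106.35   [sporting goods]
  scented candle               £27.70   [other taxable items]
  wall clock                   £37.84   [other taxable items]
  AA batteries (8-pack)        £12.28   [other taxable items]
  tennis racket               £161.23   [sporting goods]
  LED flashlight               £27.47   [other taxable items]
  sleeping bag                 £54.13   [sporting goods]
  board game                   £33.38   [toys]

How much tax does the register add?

£41.80

Laundry detergent £12.35: other taxable items → 3.5% → £0.43
Camping tent (2-person) £106.35: sporting goods → 9.25% → £9.84
Scented candle £27.70: other taxable items → 3.5% → £0.97
Wall clock £37.84: other taxable items → 3.5% → £1.32
AA batteries (8-pack) £12.28: other taxable items → 3.5% → £0.43
Tennis racket £161.23: sporting goods → 9.25% + 3% surcharge = 12.25% → £19.75
LED flashlight £27.47: other taxable items → 3.5% → £0.96
Sleeping bag £54.13: sporting goods → 9.25% → £5.01
Board game £33.38: toys → 9.25% → £3.09
Total tax = £0.43 + £9.84 + £0.97 + £1.32 + £0.43 + £19.75 + £0.96 + £5.01 + £3.09 = £41.80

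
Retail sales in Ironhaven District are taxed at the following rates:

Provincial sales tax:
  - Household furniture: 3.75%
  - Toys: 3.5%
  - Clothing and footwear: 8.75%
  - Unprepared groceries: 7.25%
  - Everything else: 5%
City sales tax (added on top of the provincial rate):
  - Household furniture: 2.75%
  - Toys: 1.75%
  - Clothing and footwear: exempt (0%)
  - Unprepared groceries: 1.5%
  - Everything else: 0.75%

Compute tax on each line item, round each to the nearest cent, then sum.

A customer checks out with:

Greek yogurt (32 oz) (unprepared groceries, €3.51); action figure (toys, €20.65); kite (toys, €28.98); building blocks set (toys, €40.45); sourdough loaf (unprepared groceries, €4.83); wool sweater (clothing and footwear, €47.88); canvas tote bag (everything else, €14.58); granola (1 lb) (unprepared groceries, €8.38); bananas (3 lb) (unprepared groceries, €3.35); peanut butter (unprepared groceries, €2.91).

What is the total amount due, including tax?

€187.27

Greek yogurt (32 oz) €3.51: unprepared groceries → 7.25% + 1.5% city = 8.75% → €0.31
Action figure €20.65: toys → 3.5% + 1.75% city = 5.25% → €1.08
Kite €28.98: toys → 3.5% + 1.75% city = 5.25% → €1.52
Building blocks set €40.45: toys → 3.5% + 1.75% city = 5.25% → €2.12
Sourdough loaf €4.83: unprepared groceries → 7.25% + 1.5% city = 8.75% → €0.42
Wool sweater €47.88: clothing and footwear → 8.75% + 0% city = 8.75% → €4.19
Canvas tote bag €14.58: everything else → 5% + 0.75% city = 5.75% → €0.84
Granola (1 lb) €8.38: unprepared groceries → 7.25% + 1.5% city = 8.75% → €0.73
Bananas (3 lb) €3.35: unprepared groceries → 7.25% + 1.5% city = 8.75% → €0.29
Peanut butter €2.91: unprepared groceries → 7.25% + 1.5% city = 8.75% → €0.25
Subtotal = €175.52; tax = €11.75; total due = €187.27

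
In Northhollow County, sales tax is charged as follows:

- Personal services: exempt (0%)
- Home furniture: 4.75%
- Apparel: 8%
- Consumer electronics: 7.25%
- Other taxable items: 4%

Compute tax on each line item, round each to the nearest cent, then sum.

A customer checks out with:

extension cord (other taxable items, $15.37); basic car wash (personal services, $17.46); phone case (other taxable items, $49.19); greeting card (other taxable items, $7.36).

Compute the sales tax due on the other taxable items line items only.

Extension cord $15.37: other taxable items → 4% → $0.61
Phone case $49.19: other taxable items → 4% → $1.97
Greeting card $7.36: other taxable items → 4% → $0.29
Tax on other taxable items = $0.61 + $1.97 + $0.29 = $2.87

$2.87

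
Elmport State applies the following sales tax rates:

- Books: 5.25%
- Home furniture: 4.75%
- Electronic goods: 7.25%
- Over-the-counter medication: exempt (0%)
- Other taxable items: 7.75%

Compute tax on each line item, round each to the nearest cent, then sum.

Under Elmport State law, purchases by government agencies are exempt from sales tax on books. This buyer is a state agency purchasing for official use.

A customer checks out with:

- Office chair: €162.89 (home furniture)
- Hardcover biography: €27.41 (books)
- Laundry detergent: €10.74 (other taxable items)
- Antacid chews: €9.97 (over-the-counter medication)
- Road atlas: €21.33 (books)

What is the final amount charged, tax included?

€240.91

Office chair €162.89: home furniture → 4.75% → €7.74
Hardcover biography €27.41: books, buyer-exempt → 0% → €0.00
Laundry detergent €10.74: other taxable items → 7.75% → €0.83
Antacid chews €9.97: over-the-counter medication → 0% → €0.00
Road atlas €21.33: books, buyer-exempt → 0% → €0.00
Subtotal = €232.34; tax = €8.57; total due = €240.91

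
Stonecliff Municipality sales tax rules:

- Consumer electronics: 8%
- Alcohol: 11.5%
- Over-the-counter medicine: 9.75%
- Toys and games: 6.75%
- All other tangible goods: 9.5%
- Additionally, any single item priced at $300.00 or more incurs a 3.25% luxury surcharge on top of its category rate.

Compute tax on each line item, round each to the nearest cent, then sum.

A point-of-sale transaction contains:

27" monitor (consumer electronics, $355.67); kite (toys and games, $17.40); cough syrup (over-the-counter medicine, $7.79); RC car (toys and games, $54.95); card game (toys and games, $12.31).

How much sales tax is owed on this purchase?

27" monitor $355.67: consumer electronics → 8% + 3.25% surcharge = 11.25% → $40.01
Kite $17.40: toys and games → 6.75% → $1.17
Cough syrup $7.79: over-the-counter medicine → 9.75% → $0.76
RC car $54.95: toys and games → 6.75% → $3.71
Card game $12.31: toys and games → 6.75% → $0.83
Total tax = $40.01 + $1.17 + $0.76 + $3.71 + $0.83 = $46.48

$46.48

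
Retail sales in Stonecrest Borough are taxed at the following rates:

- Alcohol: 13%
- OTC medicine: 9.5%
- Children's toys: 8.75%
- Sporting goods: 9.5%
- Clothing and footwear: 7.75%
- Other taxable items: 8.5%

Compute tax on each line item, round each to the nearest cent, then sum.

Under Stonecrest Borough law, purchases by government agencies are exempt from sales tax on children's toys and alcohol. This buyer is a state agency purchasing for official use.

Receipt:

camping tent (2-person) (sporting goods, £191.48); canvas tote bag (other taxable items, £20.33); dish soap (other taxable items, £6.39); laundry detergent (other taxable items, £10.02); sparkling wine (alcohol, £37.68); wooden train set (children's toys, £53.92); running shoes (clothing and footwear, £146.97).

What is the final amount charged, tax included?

Camping tent (2-person) £191.48: sporting goods → 9.5% → £18.19
Canvas tote bag £20.33: other taxable items → 8.5% → £1.73
Dish soap £6.39: other taxable items → 8.5% → £0.54
Laundry detergent £10.02: other taxable items → 8.5% → £0.85
Sparkling wine £37.68: alcohol, buyer-exempt → 0% → £0.00
Wooden train set £53.92: children's toys, buyer-exempt → 0% → £0.00
Running shoes £146.97: clothing and footwear → 7.75% → £11.39
Subtotal = £466.79; tax = £32.70; total due = £499.49

£499.49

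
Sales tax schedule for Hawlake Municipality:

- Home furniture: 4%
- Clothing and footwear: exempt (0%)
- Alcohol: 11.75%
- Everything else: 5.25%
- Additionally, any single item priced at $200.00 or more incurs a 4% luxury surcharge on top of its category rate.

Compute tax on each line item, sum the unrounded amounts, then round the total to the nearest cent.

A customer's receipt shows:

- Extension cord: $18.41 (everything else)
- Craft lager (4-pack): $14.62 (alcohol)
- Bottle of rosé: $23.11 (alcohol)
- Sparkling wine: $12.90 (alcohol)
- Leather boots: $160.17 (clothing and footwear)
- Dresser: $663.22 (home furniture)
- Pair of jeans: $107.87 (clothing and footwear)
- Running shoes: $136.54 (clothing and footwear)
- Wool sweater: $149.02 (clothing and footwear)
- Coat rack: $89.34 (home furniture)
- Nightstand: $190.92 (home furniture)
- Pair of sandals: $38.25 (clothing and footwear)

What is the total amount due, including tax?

Extension cord $18.41: everything else → 5.25% → $0.966525
Craft lager (4-pack) $14.62: alcohol → 11.75% → $1.71785
Bottle of rosé $23.11: alcohol → 11.75% → $2.715425
Sparkling wine $12.90: alcohol → 11.75% → $1.51575
Leather boots $160.17: clothing and footwear → 0% → $0.00
Dresser $663.22: home furniture → 4% + 4% surcharge = 8% → $53.0576
Pair of jeans $107.87: clothing and footwear → 0% → $0.00
Running shoes $136.54: clothing and footwear → 0% → $0.00
Wool sweater $149.02: clothing and footwear → 0% → $0.00
Coat rack $89.34: home furniture → 4% → $3.5736
Nightstand $190.92: home furniture → 4% → $7.6368
Pair of sandals $38.25: clothing and footwear → 0% → $0.00
Subtotal = $1604.37; unrounded tax = $71.18355 → $71.18; total due = $1675.55

$1675.55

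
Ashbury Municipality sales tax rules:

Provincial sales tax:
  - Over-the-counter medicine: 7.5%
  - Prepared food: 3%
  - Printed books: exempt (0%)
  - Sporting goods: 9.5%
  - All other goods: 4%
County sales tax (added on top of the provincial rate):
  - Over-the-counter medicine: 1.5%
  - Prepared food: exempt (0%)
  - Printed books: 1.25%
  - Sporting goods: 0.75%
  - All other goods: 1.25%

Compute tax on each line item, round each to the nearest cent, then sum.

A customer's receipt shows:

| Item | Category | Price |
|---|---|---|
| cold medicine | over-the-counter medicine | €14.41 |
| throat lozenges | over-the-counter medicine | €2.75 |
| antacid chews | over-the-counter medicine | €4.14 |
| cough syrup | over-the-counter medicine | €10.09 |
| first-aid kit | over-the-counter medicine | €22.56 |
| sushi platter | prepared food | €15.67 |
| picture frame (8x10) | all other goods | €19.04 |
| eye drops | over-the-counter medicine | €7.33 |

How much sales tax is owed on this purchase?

Cold medicine €14.41: over-the-counter medicine → 7.5% + 1.5% county = 9% → €1.30
Throat lozenges €2.75: over-the-counter medicine → 7.5% + 1.5% county = 9% → €0.25
Antacid chews €4.14: over-the-counter medicine → 7.5% + 1.5% county = 9% → €0.37
Cough syrup €10.09: over-the-counter medicine → 7.5% + 1.5% county = 9% → €0.91
First-aid kit €22.56: over-the-counter medicine → 7.5% + 1.5% county = 9% → €2.03
Sushi platter €15.67: prepared food → 3% + 0% county = 3% → €0.47
Picture frame (8x10) €19.04: all other goods → 4% + 1.25% county = 5.25% → €1.00
Eye drops €7.33: over-the-counter medicine → 7.5% + 1.5% county = 9% → €0.66
Total tax = €1.30 + €0.25 + €0.37 + €0.91 + €2.03 + €0.47 + €1.00 + €0.66 = €6.99

€6.99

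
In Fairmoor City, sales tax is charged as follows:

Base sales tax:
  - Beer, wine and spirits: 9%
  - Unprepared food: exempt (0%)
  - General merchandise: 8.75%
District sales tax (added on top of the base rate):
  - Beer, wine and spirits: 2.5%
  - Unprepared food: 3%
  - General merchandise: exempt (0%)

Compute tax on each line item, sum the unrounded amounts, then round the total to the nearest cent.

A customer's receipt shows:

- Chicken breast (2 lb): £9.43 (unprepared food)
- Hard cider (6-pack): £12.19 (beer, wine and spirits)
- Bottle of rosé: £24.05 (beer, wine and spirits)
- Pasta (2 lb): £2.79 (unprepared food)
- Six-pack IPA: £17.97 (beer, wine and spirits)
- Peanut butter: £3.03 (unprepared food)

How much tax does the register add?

Chicken breast (2 lb) £9.43: unprepared food → 0% + 3% district = 3% → £0.2829
Hard cider (6-pack) £12.19: beer, wine and spirits → 9% + 2.5% district = 11.5% → £1.40185
Bottle of rosé £24.05: beer, wine and spirits → 9% + 2.5% district = 11.5% → £2.76575
Pasta (2 lb) £2.79: unprepared food → 0% + 3% district = 3% → £0.0837
Six-pack IPA £17.97: beer, wine and spirits → 9% + 2.5% district = 11.5% → £2.06655
Peanut butter £3.03: unprepared food → 0% + 3% district = 3% → £0.0909
Unrounded tax sum = £6.69165 → £6.69

£6.69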